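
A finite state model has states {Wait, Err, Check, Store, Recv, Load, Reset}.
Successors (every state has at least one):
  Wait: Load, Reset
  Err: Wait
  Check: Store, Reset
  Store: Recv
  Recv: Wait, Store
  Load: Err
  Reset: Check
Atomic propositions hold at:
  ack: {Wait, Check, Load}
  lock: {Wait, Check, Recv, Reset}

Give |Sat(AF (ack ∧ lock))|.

Sat(ack ∧ lock) = {Wait, Check}
AF (ack ∧ lock): least fixpoint, start Z0 = {Wait, Check}, add states with every successor in Z. Z1 = {Wait, Err, Check, Reset}; Z2 = {Wait, Err, Check, Load, Reset}; fixed.
Sat(AF (ack ∧ lock)) = {Wait, Err, Check, Load, Reset}
|Sat(AF (ack ∧ lock))| = |{Wait, Err, Check, Load, Reset}| = 5.

5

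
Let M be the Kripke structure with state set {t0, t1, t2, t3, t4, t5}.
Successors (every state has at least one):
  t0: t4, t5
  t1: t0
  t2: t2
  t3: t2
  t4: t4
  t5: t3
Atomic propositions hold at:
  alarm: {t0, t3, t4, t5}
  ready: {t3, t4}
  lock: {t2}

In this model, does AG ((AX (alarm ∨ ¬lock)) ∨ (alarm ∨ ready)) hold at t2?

No

Sat(¬lock) = {t0, t1, t3, t4, t5}
Sat(alarm ∨ ¬lock) = {t0, t1, t3, t4, t5}
Sat(AX (alarm ∨ ¬lock)) = {s : every successor in {t0, t1, t3, t4, t5}} = {t0, t1, t4, t5}
Sat(alarm ∨ ready) = {t0, t3, t4, t5}
Sat((AX (alarm ∨ ¬lock)) ∨ (alarm ∨ ready)) = {t0, t1, t3, t4, t5}
AG ((AX (alarm ∨ ¬lock)) ∨ (alarm ∨ ready)): greatest fixpoint, start Z0 = {t0, t1, t3, t4, t5}, keep only states in Sat with every successor in Z. Z1 = {t0, t1, t4, t5}; Z2 = {t0, t1, t4}; Z3 = {t1, t4}; Z4 = {t4}; fixed.
Sat(AG ((AX (alarm ∨ ¬lock)) ∨ (alarm ∨ ready))) = {t4}
t2 ∉ Sat(AG ((AX (alarm ∨ ¬lock)) ∨ (alarm ∨ ready))) = {t4}, so the formula does not hold at t2.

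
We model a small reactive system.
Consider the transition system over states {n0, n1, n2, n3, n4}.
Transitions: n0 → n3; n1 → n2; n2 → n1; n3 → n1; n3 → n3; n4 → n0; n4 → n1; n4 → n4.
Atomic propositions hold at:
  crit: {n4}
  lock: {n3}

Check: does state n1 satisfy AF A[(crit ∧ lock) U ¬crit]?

Sat(crit ∧ lock) = ∅
Sat(¬crit) = {n0, n1, n2, n3}
A[(crit ∧ lock) U ¬crit]: least fixpoint, start Z0 = Sat(¬crit) = {n0, n1, n2, n3}, add states in Sat(crit ∧ lock) with every successor in Z. Already a fixed point.
Sat(A[(crit ∧ lock) U ¬crit]) = {n0, n1, n2, n3}
AF A[(crit ∧ lock) U ¬crit]: least fixpoint, start Z0 = {n0, n1, n2, n3}, add states with every successor in Z. Already a fixed point.
Sat(AF A[(crit ∧ lock) U ¬crit]) = {n0, n1, n2, n3}
n1 ∈ Sat(AF A[(crit ∧ lock) U ¬crit]) = {n0, n1, n2, n3}, so the formula holds at n1.

Yes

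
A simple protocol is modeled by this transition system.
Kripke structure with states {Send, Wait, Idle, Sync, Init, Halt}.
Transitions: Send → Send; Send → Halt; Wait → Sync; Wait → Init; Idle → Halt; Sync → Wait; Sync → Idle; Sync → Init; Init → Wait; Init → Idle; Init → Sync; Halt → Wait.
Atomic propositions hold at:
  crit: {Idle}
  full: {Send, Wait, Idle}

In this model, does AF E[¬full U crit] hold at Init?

Sat(¬full) = {Sync, Init, Halt}
E[¬full U crit]: least fixpoint, start Z0 = Sat(crit) = {Idle}, add states in Sat(¬full) with some successor in Z. Z1 = {Idle, Sync, Init}; fixed.
Sat(E[¬full U crit]) = {Idle, Sync, Init}
AF E[¬full U crit]: least fixpoint, start Z0 = {Idle, Sync, Init}, add states with every successor in Z. Z1 = {Wait, Idle, Sync, Init}; Z2 = {Wait, Idle, Sync, Init, Halt}; fixed.
Sat(AF E[¬full U crit]) = {Wait, Idle, Sync, Init, Halt}
Init ∈ Sat(AF E[¬full U crit]) = {Wait, Idle, Sync, Init, Halt}, so the formula holds at Init.

Yes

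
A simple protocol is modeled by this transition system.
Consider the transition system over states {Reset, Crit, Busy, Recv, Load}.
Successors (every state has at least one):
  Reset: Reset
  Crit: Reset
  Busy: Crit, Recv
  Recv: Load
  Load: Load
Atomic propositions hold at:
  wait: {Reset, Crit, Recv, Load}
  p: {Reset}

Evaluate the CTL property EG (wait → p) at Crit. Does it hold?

No

Sat(wait → p) = {Reset, Busy}
EG (wait → p): greatest fixpoint, start Z0 = {Reset, Busy}, keep only states in Sat with some successor in Z. Z1 = {Reset}; fixed.
Sat(EG (wait → p)) = {Reset}
Crit ∉ Sat(EG (wait → p)) = {Reset}, so the formula does not hold at Crit.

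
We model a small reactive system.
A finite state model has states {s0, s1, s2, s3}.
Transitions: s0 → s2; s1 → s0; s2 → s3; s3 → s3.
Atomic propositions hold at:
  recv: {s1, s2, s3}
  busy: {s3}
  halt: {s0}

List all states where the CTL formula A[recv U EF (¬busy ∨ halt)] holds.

{s0, s1, s2}

Sat(¬busy) = {s0, s1, s2}
Sat(¬busy ∨ halt) = {s0, s1, s2}
EF (¬busy ∨ halt): least fixpoint, start Z0 = {s0, s1, s2}, add states with some successor in Z. Already a fixed point.
Sat(EF (¬busy ∨ halt)) = {s0, s1, s2}
A[recv U EF (¬busy ∨ halt)]: least fixpoint, start Z0 = Sat(EF (¬busy ∨ halt)) = {s0, s1, s2}, add states in Sat(recv) with every successor in Z. Already a fixed point.
Sat(A[recv U EF (¬busy ∨ halt)]) = {s0, s1, s2}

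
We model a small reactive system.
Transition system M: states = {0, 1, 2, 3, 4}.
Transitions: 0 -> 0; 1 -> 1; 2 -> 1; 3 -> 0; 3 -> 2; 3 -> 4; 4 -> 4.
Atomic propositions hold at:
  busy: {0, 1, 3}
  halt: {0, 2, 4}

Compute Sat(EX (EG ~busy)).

{3, 4}

Sat(~busy) = {2, 4}
EG ~busy: greatest fixpoint, start Z0 = {2, 4}, keep only states in Sat with some successor in Z. Z1 = {4}; fixed.
Sat(EG ~busy) = {4}
Sat(EX (EG ~busy)) = {s : some successor in {4}} = {3, 4}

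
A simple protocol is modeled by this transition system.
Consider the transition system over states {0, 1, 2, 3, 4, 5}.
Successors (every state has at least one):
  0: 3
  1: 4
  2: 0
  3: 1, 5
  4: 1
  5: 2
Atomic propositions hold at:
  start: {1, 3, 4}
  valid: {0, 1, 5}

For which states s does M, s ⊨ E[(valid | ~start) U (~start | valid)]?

{0, 1, 2, 5}

Sat(~start) = {0, 2, 5}
Sat(valid | ~start) = {0, 1, 2, 5}
Sat(~start | valid) = {0, 1, 2, 5}
E[(valid | ~start) U (~start | valid)]: least fixpoint, start Z0 = Sat((~start | valid)) = {0, 1, 2, 5}, add states in Sat(valid | ~start) with some successor in Z. Already a fixed point.
Sat(E[(valid | ~start) U (~start | valid)]) = {0, 1, 2, 5}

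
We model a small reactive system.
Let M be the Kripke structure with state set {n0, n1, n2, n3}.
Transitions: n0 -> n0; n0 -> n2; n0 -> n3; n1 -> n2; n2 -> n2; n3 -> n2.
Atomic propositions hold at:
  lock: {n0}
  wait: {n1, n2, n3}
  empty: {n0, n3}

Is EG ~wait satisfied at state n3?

Sat(~wait) = {n0}
EG ~wait: greatest fixpoint, start Z0 = {n0}, keep only states in Sat with some successor in Z. Already a fixed point.
Sat(EG ~wait) = {n0}
n3 ∉ Sat(EG ~wait) = {n0}, so the formula does not hold at n3.

No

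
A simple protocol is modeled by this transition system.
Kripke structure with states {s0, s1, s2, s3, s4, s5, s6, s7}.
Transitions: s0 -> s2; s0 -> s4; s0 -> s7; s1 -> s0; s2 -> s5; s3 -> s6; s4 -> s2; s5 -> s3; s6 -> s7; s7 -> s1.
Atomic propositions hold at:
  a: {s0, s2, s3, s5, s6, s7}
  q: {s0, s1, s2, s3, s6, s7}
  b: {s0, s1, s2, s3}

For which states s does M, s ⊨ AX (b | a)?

{s1, s2, s3, s4, s5, s6, s7}

Sat(b | a) = {s0, s1, s2, s3, s5, s6, s7}
Sat(AX (b | a)) = {s : every successor in {s0, s1, s2, s3, s5, s6, s7}} = {s1, s2, s3, s4, s5, s6, s7}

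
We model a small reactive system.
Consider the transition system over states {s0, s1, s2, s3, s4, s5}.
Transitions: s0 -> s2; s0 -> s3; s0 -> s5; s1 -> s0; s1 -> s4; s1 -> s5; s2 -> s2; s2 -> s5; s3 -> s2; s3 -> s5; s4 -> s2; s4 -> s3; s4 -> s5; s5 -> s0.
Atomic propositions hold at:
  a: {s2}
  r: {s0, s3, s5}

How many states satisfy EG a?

EG a: greatest fixpoint, start Z0 = {s2}, keep only states in Sat with some successor in Z. Already a fixed point.
Sat(EG a) = {s2}
|Sat(EG a)| = |{s2}| = 1.

1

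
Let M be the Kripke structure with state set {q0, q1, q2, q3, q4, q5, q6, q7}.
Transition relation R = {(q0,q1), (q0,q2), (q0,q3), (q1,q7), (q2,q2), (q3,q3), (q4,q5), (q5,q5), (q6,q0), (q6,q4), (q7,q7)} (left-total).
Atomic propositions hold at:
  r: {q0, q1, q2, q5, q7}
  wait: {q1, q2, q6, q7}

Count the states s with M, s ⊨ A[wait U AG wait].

AG wait: greatest fixpoint, start Z0 = {q1, q2, q6, q7}, keep only states in Sat with every successor in Z. Z1 = {q1, q2, q7}; fixed.
Sat(AG wait) = {q1, q2, q7}
A[wait U AG wait]: least fixpoint, start Z0 = Sat(AG wait) = {q1, q2, q7}, add states in Sat(wait) with every successor in Z. Already a fixed point.
Sat(A[wait U AG wait]) = {q1, q2, q7}
|Sat(A[wait U AG wait])| = |{q1, q2, q7}| = 3.

3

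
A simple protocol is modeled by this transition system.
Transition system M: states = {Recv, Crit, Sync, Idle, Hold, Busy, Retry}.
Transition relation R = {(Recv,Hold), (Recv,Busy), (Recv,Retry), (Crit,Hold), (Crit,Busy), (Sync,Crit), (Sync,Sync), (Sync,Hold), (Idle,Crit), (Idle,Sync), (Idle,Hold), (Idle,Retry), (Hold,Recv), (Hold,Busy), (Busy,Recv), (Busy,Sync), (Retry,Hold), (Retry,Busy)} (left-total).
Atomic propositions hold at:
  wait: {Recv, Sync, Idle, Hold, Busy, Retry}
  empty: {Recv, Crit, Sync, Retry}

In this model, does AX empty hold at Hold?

No

Sat(AX empty) = {s : every successor in {Recv, Crit, Sync, Retry}} = {Busy}
Hold ∉ Sat(AX empty) = {Busy}, so the formula does not hold at Hold.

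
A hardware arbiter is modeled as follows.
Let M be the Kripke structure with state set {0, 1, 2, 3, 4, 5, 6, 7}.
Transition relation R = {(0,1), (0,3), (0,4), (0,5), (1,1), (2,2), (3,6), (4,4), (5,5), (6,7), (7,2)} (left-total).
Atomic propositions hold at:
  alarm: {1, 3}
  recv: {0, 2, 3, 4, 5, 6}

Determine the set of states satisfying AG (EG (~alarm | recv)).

{2, 3, 4, 5, 6, 7}

Sat(~alarm) = {0, 2, 4, 5, 6, 7}
Sat(~alarm | recv) = {0, 2, 3, 4, 5, 6, 7}
EG (~alarm | recv): greatest fixpoint, start Z0 = {0, 2, 3, 4, 5, 6, 7}, keep only states in Sat with some successor in Z. Already a fixed point.
Sat(EG (~alarm | recv)) = {0, 2, 3, 4, 5, 6, 7}
AG (EG (~alarm | recv)): greatest fixpoint, start Z0 = {0, 2, 3, 4, 5, 6, 7}, keep only states in Sat with every successor in Z. Z1 = {2, 3, 4, 5, 6, 7}; fixed.
Sat(AG (EG (~alarm | recv))) = {2, 3, 4, 5, 6, 7}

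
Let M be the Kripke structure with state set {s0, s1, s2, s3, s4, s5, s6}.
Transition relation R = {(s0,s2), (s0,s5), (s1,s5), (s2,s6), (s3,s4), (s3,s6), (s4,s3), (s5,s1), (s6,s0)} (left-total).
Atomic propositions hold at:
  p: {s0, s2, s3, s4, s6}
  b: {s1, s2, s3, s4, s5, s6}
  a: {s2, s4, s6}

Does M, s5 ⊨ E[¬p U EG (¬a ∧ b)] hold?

Yes

Sat(¬p) = {s1, s5}
Sat(¬a) = {s0, s1, s3, s5}
Sat(¬a ∧ b) = {s1, s3, s5}
EG (¬a ∧ b): greatest fixpoint, start Z0 = {s1, s3, s5}, keep only states in Sat with some successor in Z. Z1 = {s1, s5}; fixed.
Sat(EG (¬a ∧ b)) = {s1, s5}
E[¬p U EG (¬a ∧ b)]: least fixpoint, start Z0 = Sat(EG (¬a ∧ b)) = {s1, s5}, add states in Sat(¬p) with some successor in Z. Already a fixed point.
Sat(E[¬p U EG (¬a ∧ b)]) = {s1, s5}
s5 ∈ Sat(E[¬p U EG (¬a ∧ b)]) = {s1, s5}, so the formula holds at s5.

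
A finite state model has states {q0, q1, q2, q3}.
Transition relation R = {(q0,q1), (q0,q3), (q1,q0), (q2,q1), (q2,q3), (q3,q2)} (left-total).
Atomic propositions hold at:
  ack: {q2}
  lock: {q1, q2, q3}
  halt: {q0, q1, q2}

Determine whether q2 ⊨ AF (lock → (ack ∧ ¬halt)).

Sat(¬halt) = {q3}
Sat(ack ∧ ¬halt) = ∅
Sat(lock → (ack ∧ ¬halt)) = {q0}
AF (lock → (ack ∧ ¬halt)): least fixpoint, start Z0 = {q0}, add states with every successor in Z. Z1 = {q0, q1}; fixed.
Sat(AF (lock → (ack ∧ ¬halt))) = {q0, q1}
q2 ∉ Sat(AF (lock → (ack ∧ ¬halt))) = {q0, q1}, so the formula does not hold at q2.

No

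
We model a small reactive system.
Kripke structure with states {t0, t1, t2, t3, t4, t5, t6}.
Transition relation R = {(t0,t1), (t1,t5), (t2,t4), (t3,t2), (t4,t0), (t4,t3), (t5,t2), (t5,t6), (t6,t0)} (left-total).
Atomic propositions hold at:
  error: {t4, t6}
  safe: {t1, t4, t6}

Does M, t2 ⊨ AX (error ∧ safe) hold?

Sat(error ∧ safe) = {t4, t6}
Sat(AX (error ∧ safe)) = {s : every successor in {t4, t6}} = {t2}
t2 ∈ Sat(AX (error ∧ safe)) = {t2}, so the formula holds at t2.

Yes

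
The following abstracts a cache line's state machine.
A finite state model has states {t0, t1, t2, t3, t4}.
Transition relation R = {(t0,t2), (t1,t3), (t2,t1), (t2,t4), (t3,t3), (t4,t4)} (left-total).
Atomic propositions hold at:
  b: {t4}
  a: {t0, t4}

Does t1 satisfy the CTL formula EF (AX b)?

Sat(AX b) = {s : every successor in {t4}} = {t4}
EF (AX b): least fixpoint, start Z0 = {t4}, add states with some successor in Z. Z1 = {t2, t4}; Z2 = {t0, t2, t4}; fixed.
Sat(EF (AX b)) = {t0, t2, t4}
t1 ∉ Sat(EF (AX b)) = {t0, t2, t4}, so the formula does not hold at t1.

No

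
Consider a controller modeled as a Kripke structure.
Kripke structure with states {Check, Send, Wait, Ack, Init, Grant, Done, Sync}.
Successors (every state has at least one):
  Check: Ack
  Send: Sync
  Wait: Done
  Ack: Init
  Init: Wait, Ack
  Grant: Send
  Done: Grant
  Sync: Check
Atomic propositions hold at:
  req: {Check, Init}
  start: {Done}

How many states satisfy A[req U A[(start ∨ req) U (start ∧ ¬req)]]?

Sat(start ∨ req) = {Check, Init, Done}
Sat(¬req) = {Send, Wait, Ack, Grant, Done, Sync}
Sat(start ∧ ¬req) = {Done}
A[(start ∨ req) U (start ∧ ¬req)]: least fixpoint, start Z0 = Sat((start ∧ ¬req)) = {Done}, add states in Sat(start ∨ req) with every successor in Z. Already a fixed point.
Sat(A[(start ∨ req) U (start ∧ ¬req)]) = {Done}
A[req U A[(start ∨ req) U (start ∧ ¬req)]]: least fixpoint, start Z0 = Sat(A[(start ∨ req) U (start ∧ ¬req)]) = {Done}, add states in Sat(req) with every successor in Z. Already a fixed point.
Sat(A[req U A[(start ∨ req) U (start ∧ ¬req)]]) = {Done}
|Sat(A[req U A[(start ∨ req) U (start ∧ ¬req)]])| = |{Done}| = 1.

1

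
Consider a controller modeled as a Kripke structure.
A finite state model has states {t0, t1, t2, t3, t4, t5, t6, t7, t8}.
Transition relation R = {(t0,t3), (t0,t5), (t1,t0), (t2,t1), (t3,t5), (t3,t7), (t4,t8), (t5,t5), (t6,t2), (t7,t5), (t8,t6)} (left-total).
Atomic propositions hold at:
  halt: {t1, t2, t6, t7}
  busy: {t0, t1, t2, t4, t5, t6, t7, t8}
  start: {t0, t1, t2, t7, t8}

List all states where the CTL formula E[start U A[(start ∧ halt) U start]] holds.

{t0, t1, t2, t7, t8}

Sat(start ∧ halt) = {t1, t2, t7}
A[(start ∧ halt) U start]: least fixpoint, start Z0 = Sat(start) = {t0, t1, t2, t7, t8}, add states in Sat(start ∧ halt) with every successor in Z. Already a fixed point.
Sat(A[(start ∧ halt) U start]) = {t0, t1, t2, t7, t8}
E[start U A[(start ∧ halt) U start]]: least fixpoint, start Z0 = Sat(A[(start ∧ halt) U start]) = {t0, t1, t2, t7, t8}, add states in Sat(start) with some successor in Z. Already a fixed point.
Sat(E[start U A[(start ∧ halt) U start]]) = {t0, t1, t2, t7, t8}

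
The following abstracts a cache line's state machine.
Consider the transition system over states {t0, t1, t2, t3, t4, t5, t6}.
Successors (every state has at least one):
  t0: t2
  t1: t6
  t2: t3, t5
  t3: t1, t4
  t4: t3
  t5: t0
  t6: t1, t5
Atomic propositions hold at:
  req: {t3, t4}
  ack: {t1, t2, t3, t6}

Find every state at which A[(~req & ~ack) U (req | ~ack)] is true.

Sat(~req) = {t0, t1, t2, t5, t6}
Sat(~ack) = {t0, t4, t5}
Sat(~req & ~ack) = {t0, t5}
Sat(req | ~ack) = {t0, t3, t4, t5}
A[(~req & ~ack) U (req | ~ack)]: least fixpoint, start Z0 = Sat((req | ~ack)) = {t0, t3, t4, t5}, add states in Sat(~req & ~ack) with every successor in Z. Already a fixed point.
Sat(A[(~req & ~ack) U (req | ~ack)]) = {t0, t3, t4, t5}

{t0, t3, t4, t5}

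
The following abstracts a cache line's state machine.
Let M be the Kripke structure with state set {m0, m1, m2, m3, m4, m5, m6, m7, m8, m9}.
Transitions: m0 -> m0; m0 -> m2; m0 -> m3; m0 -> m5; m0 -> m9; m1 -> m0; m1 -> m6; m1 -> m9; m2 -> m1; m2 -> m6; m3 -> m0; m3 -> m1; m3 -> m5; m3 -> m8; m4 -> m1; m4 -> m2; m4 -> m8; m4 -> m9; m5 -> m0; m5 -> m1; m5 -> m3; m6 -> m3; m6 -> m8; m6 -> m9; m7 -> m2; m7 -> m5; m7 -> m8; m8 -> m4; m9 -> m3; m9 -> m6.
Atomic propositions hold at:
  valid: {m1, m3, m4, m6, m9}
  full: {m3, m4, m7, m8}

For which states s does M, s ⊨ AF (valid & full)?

{m3, m4, m8}

Sat(valid & full) = {m3, m4}
AF (valid & full): least fixpoint, start Z0 = {m3, m4}, add states with every successor in Z. Z1 = {m3, m4, m8}; fixed.
Sat(AF (valid & full)) = {m3, m4, m8}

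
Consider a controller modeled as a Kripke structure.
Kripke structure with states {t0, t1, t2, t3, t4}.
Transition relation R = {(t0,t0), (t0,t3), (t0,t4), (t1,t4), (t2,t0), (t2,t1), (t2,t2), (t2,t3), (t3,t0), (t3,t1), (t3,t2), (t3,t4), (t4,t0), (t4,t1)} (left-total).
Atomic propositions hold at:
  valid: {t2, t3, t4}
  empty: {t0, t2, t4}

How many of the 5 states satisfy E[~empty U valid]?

Sat(~empty) = {t1, t3}
E[~empty U valid]: least fixpoint, start Z0 = Sat(valid) = {t2, t3, t4}, add states in Sat(~empty) with some successor in Z. Z1 = {t1, t2, t3, t4}; fixed.
Sat(E[~empty U valid]) = {t1, t2, t3, t4}
|Sat(E[~empty U valid])| = |{t1, t2, t3, t4}| = 4.

4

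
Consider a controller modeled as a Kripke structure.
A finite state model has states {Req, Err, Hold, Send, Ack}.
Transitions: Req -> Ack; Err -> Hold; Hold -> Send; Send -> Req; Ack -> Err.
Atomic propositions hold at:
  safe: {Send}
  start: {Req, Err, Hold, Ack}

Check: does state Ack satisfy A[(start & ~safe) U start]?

Sat(~safe) = {Req, Err, Hold, Ack}
Sat(start & ~safe) = {Req, Err, Hold, Ack}
A[(start & ~safe) U start]: least fixpoint, start Z0 = Sat(start) = {Req, Err, Hold, Ack}, add states in Sat(start & ~safe) with every successor in Z. Already a fixed point.
Sat(A[(start & ~safe) U start]) = {Req, Err, Hold, Ack}
Ack ∈ Sat(A[(start & ~safe) U start]) = {Req, Err, Hold, Ack}, so the formula holds at Ack.

Yes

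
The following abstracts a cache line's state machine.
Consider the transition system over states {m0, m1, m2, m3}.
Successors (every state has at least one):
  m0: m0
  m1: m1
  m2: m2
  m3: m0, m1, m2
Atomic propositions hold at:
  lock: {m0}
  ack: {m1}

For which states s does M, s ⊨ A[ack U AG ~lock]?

Sat(~lock) = {m1, m2, m3}
AG ~lock: greatest fixpoint, start Z0 = {m1, m2, m3}, keep only states in Sat with every successor in Z. Z1 = {m1, m2}; fixed.
Sat(AG ~lock) = {m1, m2}
A[ack U AG ~lock]: least fixpoint, start Z0 = Sat(AG ~lock) = {m1, m2}, add states in Sat(ack) with every successor in Z. Already a fixed point.
Sat(A[ack U AG ~lock]) = {m1, m2}

{m1, m2}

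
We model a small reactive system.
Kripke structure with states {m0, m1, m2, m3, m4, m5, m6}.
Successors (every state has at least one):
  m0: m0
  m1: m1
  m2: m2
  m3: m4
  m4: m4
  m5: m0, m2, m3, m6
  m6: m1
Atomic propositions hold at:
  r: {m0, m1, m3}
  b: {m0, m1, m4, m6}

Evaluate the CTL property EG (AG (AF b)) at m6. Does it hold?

AF b: least fixpoint, start Z0 = {m0, m1, m4, m6}, add states with every successor in Z. Z1 = {m0, m1, m3, m4, m6}; fixed.
Sat(AF b) = {m0, m1, m3, m4, m6}
AG (AF b): greatest fixpoint, start Z0 = {m0, m1, m3, m4, m6}, keep only states in Sat with every successor in Z. Already a fixed point.
Sat(AG (AF b)) = {m0, m1, m3, m4, m6}
EG (AG (AF b)): greatest fixpoint, start Z0 = {m0, m1, m3, m4, m6}, keep only states in Sat with some successor in Z. Already a fixed point.
Sat(EG (AG (AF b))) = {m0, m1, m3, m4, m6}
m6 ∈ Sat(EG (AG (AF b))) = {m0, m1, m3, m4, m6}, so the formula holds at m6.

Yes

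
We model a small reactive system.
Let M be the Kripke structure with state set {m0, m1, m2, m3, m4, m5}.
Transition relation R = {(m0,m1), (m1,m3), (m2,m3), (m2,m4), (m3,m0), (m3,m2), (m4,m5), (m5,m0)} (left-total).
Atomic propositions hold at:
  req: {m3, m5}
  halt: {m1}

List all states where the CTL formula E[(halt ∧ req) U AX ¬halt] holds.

{m1, m2, m3, m4, m5}

Sat(halt ∧ req) = ∅
Sat(¬halt) = {m0, m2, m3, m4, m5}
Sat(AX ¬halt) = {s : every successor in {m0, m2, m3, m4, m5}} = {m1, m2, m3, m4, m5}
E[(halt ∧ req) U AX ¬halt]: least fixpoint, start Z0 = Sat(AX ¬halt) = {m1, m2, m3, m4, m5}, add states in Sat(halt ∧ req) with some successor in Z. Already a fixed point.
Sat(E[(halt ∧ req) U AX ¬halt]) = {m1, m2, m3, m4, m5}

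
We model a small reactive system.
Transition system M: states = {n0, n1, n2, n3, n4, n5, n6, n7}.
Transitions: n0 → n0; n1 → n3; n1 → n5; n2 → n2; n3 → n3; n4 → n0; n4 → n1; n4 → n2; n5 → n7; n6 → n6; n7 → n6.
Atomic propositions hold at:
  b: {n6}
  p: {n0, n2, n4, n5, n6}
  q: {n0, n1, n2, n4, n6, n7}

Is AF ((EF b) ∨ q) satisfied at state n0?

Yes

EF b: least fixpoint, start Z0 = {n6}, add states with some successor in Z. Z1 = {n6, n7}; Z2 = {n5, n6, n7}; Z3 = {n1, n5, n6, n7}; Z4 = {n1, n4, n5, n6, n7}; fixed.
Sat(EF b) = {n1, n4, n5, n6, n7}
Sat((EF b) ∨ q) = {n0, n1, n2, n4, n5, n6, n7}
AF ((EF b) ∨ q): least fixpoint, start Z0 = {n0, n1, n2, n4, n5, n6, n7}, add states with every successor in Z. Already a fixed point.
Sat(AF ((EF b) ∨ q)) = {n0, n1, n2, n4, n5, n6, n7}
n0 ∈ Sat(AF ((EF b) ∨ q)) = {n0, n1, n2, n4, n5, n6, n7}, so the formula holds at n0.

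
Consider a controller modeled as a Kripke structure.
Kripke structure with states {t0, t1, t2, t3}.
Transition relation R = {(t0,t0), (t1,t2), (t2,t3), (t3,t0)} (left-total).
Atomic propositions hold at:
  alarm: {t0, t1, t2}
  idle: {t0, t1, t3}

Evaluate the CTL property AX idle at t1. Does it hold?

No

Sat(AX idle) = {s : every successor in {t0, t1, t3}} = {t0, t2, t3}
t1 ∉ Sat(AX idle) = {t0, t2, t3}, so the formula does not hold at t1.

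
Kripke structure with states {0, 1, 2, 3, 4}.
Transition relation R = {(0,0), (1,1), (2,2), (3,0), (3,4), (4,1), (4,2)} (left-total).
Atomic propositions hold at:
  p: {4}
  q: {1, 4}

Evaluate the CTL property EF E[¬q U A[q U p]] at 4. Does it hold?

Yes

Sat(¬q) = {0, 2, 3}
A[q U p]: least fixpoint, start Z0 = Sat(p) = {4}, add states in Sat(q) with every successor in Z. Already a fixed point.
Sat(A[q U p]) = {4}
E[¬q U A[q U p]]: least fixpoint, start Z0 = Sat(A[q U p]) = {4}, add states in Sat(¬q) with some successor in Z. Z1 = {3, 4}; fixed.
Sat(E[¬q U A[q U p]]) = {3, 4}
EF E[¬q U A[q U p]]: least fixpoint, start Z0 = {3, 4}, add states with some successor in Z. Already a fixed point.
Sat(EF E[¬q U A[q U p]]) = {3, 4}
4 ∈ Sat(EF E[¬q U A[q U p]]) = {3, 4}, so the formula holds at 4.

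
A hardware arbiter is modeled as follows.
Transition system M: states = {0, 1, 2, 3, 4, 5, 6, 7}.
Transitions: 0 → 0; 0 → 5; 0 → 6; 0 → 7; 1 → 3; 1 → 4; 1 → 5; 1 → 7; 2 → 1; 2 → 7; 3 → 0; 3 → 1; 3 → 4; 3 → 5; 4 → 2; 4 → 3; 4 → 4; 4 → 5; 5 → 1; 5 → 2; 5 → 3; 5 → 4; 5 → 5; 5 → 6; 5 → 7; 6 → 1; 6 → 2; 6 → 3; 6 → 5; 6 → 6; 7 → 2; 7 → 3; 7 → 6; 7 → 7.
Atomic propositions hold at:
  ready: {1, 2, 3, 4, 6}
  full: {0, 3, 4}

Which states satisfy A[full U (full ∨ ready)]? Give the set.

Sat(full ∨ ready) = {0, 1, 2, 3, 4, 6}
A[full U (full ∨ ready)]: least fixpoint, start Z0 = Sat((full ∨ ready)) = {0, 1, 2, 3, 4, 6}, add states in Sat(full) with every successor in Z. Already a fixed point.
Sat(A[full U (full ∨ ready)]) = {0, 1, 2, 3, 4, 6}

{0, 1, 2, 3, 4, 6}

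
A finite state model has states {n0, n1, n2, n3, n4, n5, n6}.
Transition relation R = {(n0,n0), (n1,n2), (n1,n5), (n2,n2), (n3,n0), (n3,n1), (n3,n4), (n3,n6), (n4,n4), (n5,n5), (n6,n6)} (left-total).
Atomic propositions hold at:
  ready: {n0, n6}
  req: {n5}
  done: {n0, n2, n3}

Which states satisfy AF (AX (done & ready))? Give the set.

Sat(done & ready) = {n0}
Sat(AX (done & ready)) = {s : every successor in {n0}} = {n0}
AF (AX (done & ready)): least fixpoint, start Z0 = {n0}, add states with every successor in Z. Already a fixed point.
Sat(AF (AX (done & ready))) = {n0}

{n0}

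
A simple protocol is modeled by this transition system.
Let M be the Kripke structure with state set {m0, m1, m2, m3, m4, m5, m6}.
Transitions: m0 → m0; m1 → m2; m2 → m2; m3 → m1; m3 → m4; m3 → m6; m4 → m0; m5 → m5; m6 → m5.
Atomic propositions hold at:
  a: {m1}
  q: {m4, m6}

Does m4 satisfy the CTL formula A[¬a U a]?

Sat(¬a) = {m0, m2, m3, m4, m5, m6}
A[¬a U a]: least fixpoint, start Z0 = Sat(a) = {m1}, add states in Sat(¬a) with every successor in Z. Already a fixed point.
Sat(A[¬a U a]) = {m1}
m4 ∉ Sat(A[¬a U a]) = {m1}, so the formula does not hold at m4.

No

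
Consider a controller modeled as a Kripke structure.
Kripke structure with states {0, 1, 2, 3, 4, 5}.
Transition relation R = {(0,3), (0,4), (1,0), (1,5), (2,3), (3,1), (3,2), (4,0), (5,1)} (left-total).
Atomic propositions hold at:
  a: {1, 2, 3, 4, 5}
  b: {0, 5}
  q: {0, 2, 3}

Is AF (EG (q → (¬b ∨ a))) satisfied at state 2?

Yes

Sat(¬b) = {1, 2, 3, 4}
Sat(¬b ∨ a) = {1, 2, 3, 4, 5}
Sat(q → (¬b ∨ a)) = {1, 2, 3, 4, 5}
EG (q → (¬b ∨ a)): greatest fixpoint, start Z0 = {1, 2, 3, 4, 5}, keep only states in Sat with some successor in Z. Z1 = {1, 2, 3, 5}; fixed.
Sat(EG (q → (¬b ∨ a))) = {1, 2, 3, 5}
AF (EG (q → (¬b ∨ a))): least fixpoint, start Z0 = {1, 2, 3, 5}, add states with every successor in Z. Already a fixed point.
Sat(AF (EG (q → (¬b ∨ a)))) = {1, 2, 3, 5}
2 ∈ Sat(AF (EG (q → (¬b ∨ a)))) = {1, 2, 3, 5}, so the formula holds at 2.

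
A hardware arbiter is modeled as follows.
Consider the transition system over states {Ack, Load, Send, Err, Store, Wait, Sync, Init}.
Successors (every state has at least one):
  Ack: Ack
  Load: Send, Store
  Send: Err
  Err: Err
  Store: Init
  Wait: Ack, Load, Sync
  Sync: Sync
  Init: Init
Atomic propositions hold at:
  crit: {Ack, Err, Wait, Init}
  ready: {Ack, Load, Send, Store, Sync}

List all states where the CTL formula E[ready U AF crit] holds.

AF crit: least fixpoint, start Z0 = {Ack, Err, Wait, Init}, add states with every successor in Z. Z1 = {Ack, Send, Err, Store, Wait, Init}; Z2 = {Ack, Load, Send, Err, Store, Wait, Init}; fixed.
Sat(AF crit) = {Ack, Load, Send, Err, Store, Wait, Init}
E[ready U AF crit]: least fixpoint, start Z0 = Sat(AF crit) = {Ack, Load, Send, Err, Store, Wait, Init}, add states in Sat(ready) with some successor in Z. Already a fixed point.
Sat(E[ready U AF crit]) = {Ack, Load, Send, Err, Store, Wait, Init}

{Ack, Load, Send, Err, Store, Wait, Init}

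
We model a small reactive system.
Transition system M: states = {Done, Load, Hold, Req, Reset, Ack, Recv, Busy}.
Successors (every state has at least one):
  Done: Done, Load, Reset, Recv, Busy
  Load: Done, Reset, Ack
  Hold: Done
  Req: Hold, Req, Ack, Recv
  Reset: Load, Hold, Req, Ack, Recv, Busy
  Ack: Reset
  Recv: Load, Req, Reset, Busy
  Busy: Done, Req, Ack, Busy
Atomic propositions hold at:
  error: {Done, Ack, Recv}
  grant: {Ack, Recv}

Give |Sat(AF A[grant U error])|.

A[grant U error]: least fixpoint, start Z0 = Sat(error) = {Done, Ack, Recv}, add states in Sat(grant) with every successor in Z. Already a fixed point.
Sat(A[grant U error]) = {Done, Ack, Recv}
AF A[grant U error]: least fixpoint, start Z0 = {Done, Ack, Recv}, add states with every successor in Z. Z1 = {Done, Hold, Ack, Recv}; fixed.
Sat(AF A[grant U error]) = {Done, Hold, Ack, Recv}
|Sat(AF A[grant U error])| = |{Done, Hold, Ack, Recv}| = 4.

4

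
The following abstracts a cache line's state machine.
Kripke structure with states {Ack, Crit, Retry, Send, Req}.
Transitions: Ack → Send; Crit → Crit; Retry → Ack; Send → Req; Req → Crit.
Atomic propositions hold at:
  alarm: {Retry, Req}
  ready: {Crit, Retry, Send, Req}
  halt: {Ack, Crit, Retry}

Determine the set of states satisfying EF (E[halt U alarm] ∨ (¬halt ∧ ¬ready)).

{Ack, Retry, Send, Req}

E[halt U alarm]: least fixpoint, start Z0 = Sat(alarm) = {Retry, Req}, add states in Sat(halt) with some successor in Z. Already a fixed point.
Sat(E[halt U alarm]) = {Retry, Req}
Sat(¬halt) = {Send, Req}
Sat(¬ready) = {Ack}
Sat(¬halt ∧ ¬ready) = ∅
Sat(E[halt U alarm] ∨ (¬halt ∧ ¬ready)) = {Retry, Req}
EF (E[halt U alarm] ∨ (¬halt ∧ ¬ready)): least fixpoint, start Z0 = {Retry, Req}, add states with some successor in Z. Z1 = {Retry, Send, Req}; Z2 = {Ack, Retry, Send, Req}; fixed.
Sat(EF (E[halt U alarm] ∨ (¬halt ∧ ¬ready))) = {Ack, Retry, Send, Req}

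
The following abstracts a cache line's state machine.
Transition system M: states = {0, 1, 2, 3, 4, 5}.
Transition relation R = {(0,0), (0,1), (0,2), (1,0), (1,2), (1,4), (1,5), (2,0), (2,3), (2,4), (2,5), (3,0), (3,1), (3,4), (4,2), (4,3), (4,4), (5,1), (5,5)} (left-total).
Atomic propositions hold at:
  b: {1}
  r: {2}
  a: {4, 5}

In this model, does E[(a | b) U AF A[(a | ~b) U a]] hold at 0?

Sat(a | b) = {1, 4, 5}
Sat(~b) = {0, 2, 3, 4, 5}
Sat(a | ~b) = {0, 2, 3, 4, 5}
A[(a | ~b) U a]: least fixpoint, start Z0 = Sat(a) = {4, 5}, add states in Sat(a | ~b) with every successor in Z. Already a fixed point.
Sat(A[(a | ~b) U a]) = {4, 5}
AF A[(a | ~b) U a]: least fixpoint, start Z0 = {4, 5}, add states with every successor in Z. Already a fixed point.
Sat(AF A[(a | ~b) U a]) = {4, 5}
E[(a | b) U AF A[(a | ~b) U a]]: least fixpoint, start Z0 = Sat(AF A[(a | ~b) U a]) = {4, 5}, add states in Sat(a | b) with some successor in Z. Z1 = {1, 4, 5}; fixed.
Sat(E[(a | b) U AF A[(a | ~b) U a]]) = {1, 4, 5}
0 ∉ Sat(E[(a | b) U AF A[(a | ~b) U a]]) = {1, 4, 5}, so the formula does not hold at 0.

No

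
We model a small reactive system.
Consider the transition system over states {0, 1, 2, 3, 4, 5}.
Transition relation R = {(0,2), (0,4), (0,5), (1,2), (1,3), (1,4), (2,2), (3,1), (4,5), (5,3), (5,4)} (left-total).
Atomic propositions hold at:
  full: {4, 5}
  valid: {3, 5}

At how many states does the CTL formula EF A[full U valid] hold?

5

A[full U valid]: least fixpoint, start Z0 = Sat(valid) = {3, 5}, add states in Sat(full) with every successor in Z. Z1 = {3, 4, 5}; fixed.
Sat(A[full U valid]) = {3, 4, 5}
EF A[full U valid]: least fixpoint, start Z0 = {3, 4, 5}, add states with some successor in Z. Z1 = {0, 1, 3, 4, 5}; fixed.
Sat(EF A[full U valid]) = {0, 1, 3, 4, 5}
|Sat(EF A[full U valid])| = |{0, 1, 3, 4, 5}| = 5.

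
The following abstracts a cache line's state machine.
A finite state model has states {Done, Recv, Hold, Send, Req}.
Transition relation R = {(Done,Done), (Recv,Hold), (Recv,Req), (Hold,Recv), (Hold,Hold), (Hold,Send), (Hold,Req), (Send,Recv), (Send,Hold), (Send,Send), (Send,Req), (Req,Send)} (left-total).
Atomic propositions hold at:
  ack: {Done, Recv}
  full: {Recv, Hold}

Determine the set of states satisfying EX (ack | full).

{Done, Recv, Hold, Send}

Sat(ack | full) = {Done, Recv, Hold}
Sat(EX (ack | full)) = {s : some successor in {Done, Recv, Hold}} = {Done, Recv, Hold, Send}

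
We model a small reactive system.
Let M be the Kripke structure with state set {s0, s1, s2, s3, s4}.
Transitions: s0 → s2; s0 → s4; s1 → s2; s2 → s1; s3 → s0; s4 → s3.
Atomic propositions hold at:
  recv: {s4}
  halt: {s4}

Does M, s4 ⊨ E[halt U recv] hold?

Yes

E[halt U recv]: least fixpoint, start Z0 = Sat(recv) = {s4}, add states in Sat(halt) with some successor in Z. Already a fixed point.
Sat(E[halt U recv]) = {s4}
s4 ∈ Sat(E[halt U recv]) = {s4}, so the formula holds at s4.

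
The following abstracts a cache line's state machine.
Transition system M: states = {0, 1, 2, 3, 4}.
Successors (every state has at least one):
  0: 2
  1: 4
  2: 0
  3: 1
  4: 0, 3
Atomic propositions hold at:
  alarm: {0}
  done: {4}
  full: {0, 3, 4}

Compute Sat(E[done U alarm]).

E[done U alarm]: least fixpoint, start Z0 = Sat(alarm) = {0}, add states in Sat(done) with some successor in Z. Z1 = {0, 4}; fixed.
Sat(E[done U alarm]) = {0, 4}

{0, 4}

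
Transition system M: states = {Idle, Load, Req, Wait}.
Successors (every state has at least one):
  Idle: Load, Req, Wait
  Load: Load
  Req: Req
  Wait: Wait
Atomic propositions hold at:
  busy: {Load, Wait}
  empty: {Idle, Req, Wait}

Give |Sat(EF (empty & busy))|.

2

Sat(empty & busy) = {Wait}
EF (empty & busy): least fixpoint, start Z0 = {Wait}, add states with some successor in Z. Z1 = {Idle, Wait}; fixed.
Sat(EF (empty & busy)) = {Idle, Wait}
|Sat(EF (empty & busy))| = |{Idle, Wait}| = 2.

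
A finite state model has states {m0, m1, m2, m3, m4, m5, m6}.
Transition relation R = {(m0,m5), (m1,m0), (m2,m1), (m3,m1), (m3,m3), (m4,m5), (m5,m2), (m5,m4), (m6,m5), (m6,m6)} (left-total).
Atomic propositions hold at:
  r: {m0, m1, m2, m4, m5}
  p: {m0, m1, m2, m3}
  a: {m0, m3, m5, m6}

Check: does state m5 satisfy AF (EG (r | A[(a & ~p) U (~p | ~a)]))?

Yes

Sat(~p) = {m4, m5, m6}
Sat(a & ~p) = {m5, m6}
Sat(~a) = {m1, m2, m4}
Sat(~p | ~a) = {m1, m2, m4, m5, m6}
A[(a & ~p) U (~p | ~a)]: least fixpoint, start Z0 = Sat((~p | ~a)) = {m1, m2, m4, m5, m6}, add states in Sat(a & ~p) with every successor in Z. Already a fixed point.
Sat(A[(a & ~p) U (~p | ~a)]) = {m1, m2, m4, m5, m6}
Sat(r | A[(a & ~p) U (~p | ~a)]) = {m0, m1, m2, m4, m5, m6}
EG (r | A[(a & ~p) U (~p | ~a)]): greatest fixpoint, start Z0 = {m0, m1, m2, m4, m5, m6}, keep only states in Sat with some successor in Z. Already a fixed point.
Sat(EG (r | A[(a & ~p) U (~p | ~a)])) = {m0, m1, m2, m4, m5, m6}
AF (EG (r | A[(a & ~p) U (~p | ~a)])): least fixpoint, start Z0 = {m0, m1, m2, m4, m5, m6}, add states with every successor in Z. Already a fixed point.
Sat(AF (EG (r | A[(a & ~p) U (~p | ~a)]))) = {m0, m1, m2, m4, m5, m6}
m5 ∈ Sat(AF (EG (r | A[(a & ~p) U (~p | ~a)]))) = {m0, m1, m2, m4, m5, m6}, so the formula holds at m5.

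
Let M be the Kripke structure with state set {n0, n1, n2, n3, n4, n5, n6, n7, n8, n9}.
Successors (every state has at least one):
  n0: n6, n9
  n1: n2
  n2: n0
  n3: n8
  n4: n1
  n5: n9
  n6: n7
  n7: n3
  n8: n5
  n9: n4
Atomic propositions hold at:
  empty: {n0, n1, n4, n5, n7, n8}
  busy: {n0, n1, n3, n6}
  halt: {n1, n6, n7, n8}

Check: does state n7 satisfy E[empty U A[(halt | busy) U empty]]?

Sat(halt | busy) = {n0, n1, n3, n6, n7, n8}
A[(halt | busy) U empty]: least fixpoint, start Z0 = Sat(empty) = {n0, n1, n4, n5, n7, n8}, add states in Sat(halt | busy) with every successor in Z. Z1 = {n0, n1, n3, n4, n5, n6, n7, n8}; fixed.
Sat(A[(halt | busy) U empty]) = {n0, n1, n3, n4, n5, n6, n7, n8}
E[empty U A[(halt | busy) U empty]]: least fixpoint, start Z0 = Sat(A[(halt | busy) U empty]) = {n0, n1, n3, n4, n5, n6, n7, n8}, add states in Sat(empty) with some successor in Z. Already a fixed point.
Sat(E[empty U A[(halt | busy) U empty]]) = {n0, n1, n3, n4, n5, n6, n7, n8}
n7 ∈ Sat(E[empty U A[(halt | busy) U empty]]) = {n0, n1, n3, n4, n5, n6, n7, n8}, so the formula holds at n7.

Yes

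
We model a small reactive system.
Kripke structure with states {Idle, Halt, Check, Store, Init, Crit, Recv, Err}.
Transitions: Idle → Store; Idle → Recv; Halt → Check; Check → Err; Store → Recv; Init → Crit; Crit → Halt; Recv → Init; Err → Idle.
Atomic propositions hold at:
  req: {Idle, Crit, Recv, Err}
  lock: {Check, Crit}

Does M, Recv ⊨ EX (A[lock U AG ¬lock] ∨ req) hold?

Sat(¬lock) = {Idle, Halt, Store, Init, Recv, Err}
AG ¬lock: greatest fixpoint, start Z0 = {Idle, Halt, Store, Init, Recv, Err}, keep only states in Sat with every successor in Z. Z1 = {Idle, Store, Recv, Err}; Z2 = {Idle, Store, Err}; Z3 = {Err}; Z4 = ∅; fixed.
Sat(AG ¬lock) = ∅
A[lock U AG ¬lock]: least fixpoint, start Z0 = Sat(AG ¬lock) = ∅, add states in Sat(lock) with every successor in Z. Already a fixed point.
Sat(A[lock U AG ¬lock]) = ∅
Sat(A[lock U AG ¬lock] ∨ req) = {Idle, Crit, Recv, Err}
Sat(EX (A[lock U AG ¬lock] ∨ req)) = {s : some successor in {Idle, Crit, Recv, Err}} = {Idle, Check, Store, Init, Err}
Recv ∉ Sat(EX (A[lock U AG ¬lock] ∨ req)) = {Idle, Check, Store, Init, Err}, so the formula does not hold at Recv.

No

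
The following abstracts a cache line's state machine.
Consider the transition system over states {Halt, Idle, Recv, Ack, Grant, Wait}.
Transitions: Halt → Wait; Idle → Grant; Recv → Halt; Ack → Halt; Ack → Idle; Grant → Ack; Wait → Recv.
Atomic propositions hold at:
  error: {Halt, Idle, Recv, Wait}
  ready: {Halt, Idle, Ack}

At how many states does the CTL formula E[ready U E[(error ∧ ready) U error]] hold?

Sat(error ∧ ready) = {Halt, Idle}
E[(error ∧ ready) U error]: least fixpoint, start Z0 = Sat(error) = {Halt, Idle, Recv, Wait}, add states in Sat(error ∧ ready) with some successor in Z. Already a fixed point.
Sat(E[(error ∧ ready) U error]) = {Halt, Idle, Recv, Wait}
E[ready U E[(error ∧ ready) U error]]: least fixpoint, start Z0 = Sat(E[(error ∧ ready) U error]) = {Halt, Idle, Recv, Wait}, add states in Sat(ready) with some successor in Z. Z1 = {Halt, Idle, Recv, Ack, Wait}; fixed.
Sat(E[ready U E[(error ∧ ready) U error]]) = {Halt, Idle, Recv, Ack, Wait}
|Sat(E[ready U E[(error ∧ ready) U error]])| = |{Halt, Idle, Recv, Ack, Wait}| = 5.

5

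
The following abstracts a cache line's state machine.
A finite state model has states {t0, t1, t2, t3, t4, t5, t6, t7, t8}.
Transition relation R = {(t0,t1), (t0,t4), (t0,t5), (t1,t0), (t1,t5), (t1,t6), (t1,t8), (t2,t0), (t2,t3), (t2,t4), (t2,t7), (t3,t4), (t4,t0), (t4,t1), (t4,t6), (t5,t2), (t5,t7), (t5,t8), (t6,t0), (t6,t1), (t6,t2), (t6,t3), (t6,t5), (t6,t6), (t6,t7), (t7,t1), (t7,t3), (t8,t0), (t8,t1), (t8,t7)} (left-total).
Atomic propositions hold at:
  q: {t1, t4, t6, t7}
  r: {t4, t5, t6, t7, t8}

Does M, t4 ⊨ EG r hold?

EG r: greatest fixpoint, start Z0 = {t4, t5, t6, t7, t8}, keep only states in Sat with some successor in Z. Z1 = {t4, t5, t6, t8}; Z2 = {t4, t5, t6}; Z3 = {t4, t6}; fixed.
Sat(EG r) = {t4, t6}
t4 ∈ Sat(EG r) = {t4, t6}, so the formula holds at t4.

Yes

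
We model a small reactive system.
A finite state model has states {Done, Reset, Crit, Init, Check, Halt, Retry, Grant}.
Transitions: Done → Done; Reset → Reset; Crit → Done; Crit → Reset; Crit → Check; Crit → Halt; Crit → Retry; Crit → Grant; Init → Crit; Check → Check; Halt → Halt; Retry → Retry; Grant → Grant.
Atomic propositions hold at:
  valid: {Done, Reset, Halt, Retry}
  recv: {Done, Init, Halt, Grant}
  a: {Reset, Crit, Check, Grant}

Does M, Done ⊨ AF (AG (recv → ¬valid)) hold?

No

Sat(¬valid) = {Crit, Init, Check, Grant}
Sat(recv → ¬valid) = {Reset, Crit, Init, Check, Retry, Grant}
AG (recv → ¬valid): greatest fixpoint, start Z0 = {Reset, Crit, Init, Check, Retry, Grant}, keep only states in Sat with every successor in Z. Z1 = {Reset, Init, Check, Retry, Grant}; Z2 = {Reset, Check, Retry, Grant}; fixed.
Sat(AG (recv → ¬valid)) = {Reset, Check, Retry, Grant}
AF (AG (recv → ¬valid)): least fixpoint, start Z0 = {Reset, Check, Retry, Grant}, add states with every successor in Z. Already a fixed point.
Sat(AF (AG (recv → ¬valid))) = {Reset, Check, Retry, Grant}
Done ∉ Sat(AF (AG (recv → ¬valid))) = {Reset, Check, Retry, Grant}, so the formula does not hold at Done.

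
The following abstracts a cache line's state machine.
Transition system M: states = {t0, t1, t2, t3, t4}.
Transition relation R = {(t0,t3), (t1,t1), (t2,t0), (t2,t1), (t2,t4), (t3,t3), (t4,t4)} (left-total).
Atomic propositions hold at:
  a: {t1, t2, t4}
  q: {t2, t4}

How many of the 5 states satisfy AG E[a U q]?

E[a U q]: least fixpoint, start Z0 = Sat(q) = {t2, t4}, add states in Sat(a) with some successor in Z. Already a fixed point.
Sat(E[a U q]) = {t2, t4}
AG E[a U q]: greatest fixpoint, start Z0 = {t2, t4}, keep only states in Sat with every successor in Z. Z1 = {t4}; fixed.
Sat(AG E[a U q]) = {t4}
|Sat(AG E[a U q])| = |{t4}| = 1.

1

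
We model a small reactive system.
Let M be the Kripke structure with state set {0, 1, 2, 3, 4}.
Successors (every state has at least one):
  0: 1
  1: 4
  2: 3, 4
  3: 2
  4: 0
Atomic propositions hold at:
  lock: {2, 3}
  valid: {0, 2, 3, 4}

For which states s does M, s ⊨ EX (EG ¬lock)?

Sat(¬lock) = {0, 1, 4}
EG ¬lock: greatest fixpoint, start Z0 = {0, 1, 4}, keep only states in Sat with some successor in Z. Already a fixed point.
Sat(EG ¬lock) = {0, 1, 4}
Sat(EX (EG ¬lock)) = {s : some successor in {0, 1, 4}} = {0, 1, 2, 4}

{0, 1, 2, 4}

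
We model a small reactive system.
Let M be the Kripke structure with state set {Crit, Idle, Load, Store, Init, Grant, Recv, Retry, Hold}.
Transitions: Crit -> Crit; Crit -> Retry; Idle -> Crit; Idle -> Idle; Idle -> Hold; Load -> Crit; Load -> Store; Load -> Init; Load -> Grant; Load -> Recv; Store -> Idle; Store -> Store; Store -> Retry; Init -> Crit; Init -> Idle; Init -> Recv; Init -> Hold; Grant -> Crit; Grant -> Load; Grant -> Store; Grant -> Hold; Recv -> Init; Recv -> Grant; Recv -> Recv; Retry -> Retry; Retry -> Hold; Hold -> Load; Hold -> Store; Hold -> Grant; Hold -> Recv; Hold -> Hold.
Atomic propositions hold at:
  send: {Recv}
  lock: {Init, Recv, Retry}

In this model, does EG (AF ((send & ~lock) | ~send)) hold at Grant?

Sat(~lock) = {Crit, Idle, Load, Store, Grant, Hold}
Sat(send & ~lock) = ∅
Sat(~send) = {Crit, Idle, Load, Store, Init, Grant, Retry, Hold}
Sat((send & ~lock) | ~send) = {Crit, Idle, Load, Store, Init, Grant, Retry, Hold}
AF ((send & ~lock) | ~send): least fixpoint, start Z0 = {Crit, Idle, Load, Store, Init, Grant, Retry, Hold}, add states with every successor in Z. Already a fixed point.
Sat(AF ((send & ~lock) | ~send)) = {Crit, Idle, Load, Store, Init, Grant, Retry, Hold}
EG (AF ((send & ~lock) | ~send)): greatest fixpoint, start Z0 = {Crit, Idle, Load, Store, Init, Grant, Retry, Hold}, keep only states in Sat with some successor in Z. Already a fixed point.
Sat(EG (AF ((send & ~lock) | ~send))) = {Crit, Idle, Load, Store, Init, Grant, Retry, Hold}
Grant ∈ Sat(EG (AF ((send & ~lock) | ~send))) = {Crit, Idle, Load, Store, Init, Grant, Retry, Hold}, so the formula holds at Grant.

Yes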